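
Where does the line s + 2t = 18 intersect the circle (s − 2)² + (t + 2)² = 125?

(0, 9) and (12, 3)

Express t = (18 − s)/2 and substitute into the circle:
5s² − 60s = 0  ⟹  s² − 12s = 0
s = 12 or s = 0, giving (12, 3) and (0, 9).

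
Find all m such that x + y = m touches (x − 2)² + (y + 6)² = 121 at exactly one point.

m = −4 ± 11√2

The line touches the circle iff its distance from (2, −6) is 11:
|1·2 + 1·(−6) − m| / √2 = 11
|m − (−4)| = 11√2.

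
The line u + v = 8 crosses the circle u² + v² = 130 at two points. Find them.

(−3, 11) and (11, −3)

From the line, v = −u + 8. Substituting:
2u² − 16u − 66 = 0  ⟹  u² − 8u − 33 = 0
u = 11 or u = −3, giving (11, −3) and (−3, 11).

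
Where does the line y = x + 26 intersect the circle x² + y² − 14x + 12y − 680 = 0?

(−14, 12) and (−11, 15)

Express y = x + 26 and substitute into the circle:
2x² + 50x + 308 = 0  ⟹  x² + 25x + 154 = 0
x = −11 or x = −14, giving (−11, 15) and (−14, 12).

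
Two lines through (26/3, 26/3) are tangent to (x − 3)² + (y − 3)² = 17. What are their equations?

4x − y = 26 and x − 4y = −26

Write the tangent as mx − y + (26/3 − m·(26/3)) = 0 and set its distance from the centre to √17:
(−17/3m − (−17/3))² = 17(m² + 1)
4m² − 17m + 4 = 0, so m = 4 or m = 1/4.
With m = 4: 4x − y = 26. With m = 1/4: x − 4y = −26.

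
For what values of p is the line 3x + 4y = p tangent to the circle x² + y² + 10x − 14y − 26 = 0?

p = −37 or p = 63

Tangency holds when the distance from the centre (−5, 7) to the line equals the radius 10:
|3·(−5) + 4·7 − p| / √25 = 10
|p − (13)| = 10·5, so p = 63 or p = −37.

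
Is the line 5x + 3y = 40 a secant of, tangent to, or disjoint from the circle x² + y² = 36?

d² = (5·0 + 3·0 − (40))²/34 = 800/17; r² = 36.
Since d² > r², the line lies outside the circle.

disjoint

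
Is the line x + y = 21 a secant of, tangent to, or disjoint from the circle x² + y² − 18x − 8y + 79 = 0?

disjoint

d² = (1·9 + 1·4 − (21))²/2 = 32; r² = 18.
Since d² > r², the line lies outside the circle.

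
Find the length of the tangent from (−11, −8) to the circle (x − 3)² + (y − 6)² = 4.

Centre (3, 6), r² = 4. |PO|² = (−14)² + (−14)² = 392.
Power of the point: PT² = |PO|² − r² = 388, so PT = 2√97.

2√97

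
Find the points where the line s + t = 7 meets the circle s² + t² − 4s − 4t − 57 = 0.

Substitute t = −s + 7:
2s² − 14s − 36 = 0  ⟹  s² − 7s − 18 = 0
s = 9 or s = −2, giving (9, −2) and (−2, 9).

(−2, 9) and (9, −2)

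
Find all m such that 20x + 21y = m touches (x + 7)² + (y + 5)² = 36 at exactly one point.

Tangency holds when the distance from the centre (−7, −5) to the line equals the radius 6:
|20·(−7) + 21·(−5) − m| / √841 = 6
|m − (−245)| = 6·29, so m = −71 or m = −419.

m = −419 or m = −71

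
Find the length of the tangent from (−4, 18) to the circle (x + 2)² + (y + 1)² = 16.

√349

With centre O = (−2, −1), |OP|² = 365 and r² = 16.
Power of the point: PT² = |PO|² − r² = 349, so PT = √349.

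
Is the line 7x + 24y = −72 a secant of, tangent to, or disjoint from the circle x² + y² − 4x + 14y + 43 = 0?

disjoint

d² = (7·2 + 24·(−7) − (−72))²/625 = 6724/625; r² = 10.
Since d² > r², the line lies outside the circle.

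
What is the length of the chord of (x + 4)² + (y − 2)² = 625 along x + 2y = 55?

4√5

The distance from (−4, 2) to the line is 55/√5, and r² = 625.
Chord = 2√(r² − d²) = 2·√(20) = 4√5.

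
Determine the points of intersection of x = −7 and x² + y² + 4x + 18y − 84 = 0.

The line gives x = −7. Substituting into the circle:
y² + 18y − 63 = 0
y = 3 or y = −21, giving (−7, 3) and (−7, −21).

(−7, −21) and (−7, 3)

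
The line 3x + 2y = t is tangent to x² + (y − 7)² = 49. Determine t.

The line touches the circle iff its distance from (0, 7) is 7:
|3·0 + 2·7 − t| / √13 = 7
|t − (14)| = 7√13.

t = 14 ± 7√13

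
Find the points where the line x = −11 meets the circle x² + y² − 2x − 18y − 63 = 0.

The line gives x = −11. Substituting into the circle:
y² − 18y + 80 = 0
y = 10 or y = 8, giving (−11, 10) and (−11, 8).

(−11, 8) and (−11, 10)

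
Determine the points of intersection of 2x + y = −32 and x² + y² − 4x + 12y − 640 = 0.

(−20, 8) and (0, −32)

Express y = −2x − 32 and substitute into the circle:
5x² + 100x = 0  ⟹  x² + 20x = 0
x = 0 or x = −20, giving (0, −32) and (−20, 8).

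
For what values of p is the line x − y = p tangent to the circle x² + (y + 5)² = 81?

Tangency holds when the distance from the centre (0, −5) to the line equals the radius 9:
|1·0 − 1·(−5) − p| / √2 = 9
|p − (5)| = 9√2.

p = 5 ± 9√2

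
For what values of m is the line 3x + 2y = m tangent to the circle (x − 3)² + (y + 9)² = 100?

Tangency holds when the distance from the centre (3, −9) to the line equals the radius 10:
|3·3 + 2·(−9) − m| / √13 = 10
|m − (−9)| = 10√13.

m = −9 ± 10√13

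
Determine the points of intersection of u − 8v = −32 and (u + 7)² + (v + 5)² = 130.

Express v = (32 + u)/8 and substitute into the circle:
65u² + 1040u = 0  ⟹  u² + 16u = 0
u = 0 or u = −16, giving (0, 4) and (−16, 2).

(−16, 2) and (0, 4)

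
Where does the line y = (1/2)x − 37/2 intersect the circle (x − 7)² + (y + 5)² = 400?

(−5, −21) and (27, −5)

Substitute y = (−37 + x)/2:
5x² − 110x − 675 = 0  ⟹  x² − 22x − 135 = 0
x = 27 or x = −5, giving (27, −5) and (−5, −21).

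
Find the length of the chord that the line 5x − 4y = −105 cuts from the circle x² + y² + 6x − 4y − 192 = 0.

2√41

Express y = (105 + 5x)/4 and substitute into the circle:
41x² + 1066x + 6273 = 0  ⟹  x² + 26x + 153 = 0
x = −9 or x = −17, giving (−9, 15) and (−17, 5).
|(−9, 15) − (−17, 5)| = √((8)² + (10)²) = 2√41.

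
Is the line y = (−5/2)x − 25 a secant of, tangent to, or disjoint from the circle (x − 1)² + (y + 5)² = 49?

Centre (1, −5), r² = 49. Distance² from centre to line = (45)²/29 = 2025/29.
Since d² > r², the line lies outside the circle.

disjoint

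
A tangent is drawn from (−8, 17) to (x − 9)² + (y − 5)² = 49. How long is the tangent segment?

With centre O = (9, 5), |OP|² = 433 and r² = 49.
Power of the point: PT² = |PO|² − r² = 384, so PT = 8√6.

8√6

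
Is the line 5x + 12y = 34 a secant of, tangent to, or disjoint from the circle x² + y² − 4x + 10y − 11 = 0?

disjoint

Centre (2, −5), r² = 40. Distance² from centre to line = (−84)²/169 = 7056/169.
Since d² > r², the line lies outside the circle.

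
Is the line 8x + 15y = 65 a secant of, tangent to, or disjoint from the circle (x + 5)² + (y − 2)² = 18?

disjoint

Substituting the line into the circle gives 289x² + 1690x + 2800 = 0.
Δ = 2856100 − 3236800 = −380700.
No real roots: the line does not meet the circle.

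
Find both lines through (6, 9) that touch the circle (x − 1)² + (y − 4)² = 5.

Let a tangent through (6, 9) have slope m. Its distance from (1, 4) must equal √5:
[m·(−5) − (−5)]² = 5(m² + 1)
2m² − 5m + 2 = 0, so m = 1/2 or m = 2.
With m = 1/2: x − 2y = −12. With m = 2: 2x − y = 3.

x − 2y = −12 and 2x − y = 3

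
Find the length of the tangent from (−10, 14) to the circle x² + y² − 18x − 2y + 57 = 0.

With centre O = (9, 1), |OP|² = 530 and r² = 25.
Power of the point: PT² = |PO|² − r² = 505, so PT = √505.

√505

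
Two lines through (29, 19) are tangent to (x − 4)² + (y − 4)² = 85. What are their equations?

A line y − (19) = m(x − (29)) is tangent when its distance from (4, 4) is √85:
(−25m − (−15))² = 85(m² + 1)
54m² − 75m + 14 = 0, so m = 2/9 or m = 7/6.
Through (29, 19) these give 2x − 9y = −113 and 7x − 6y = 89.

2x − 9y = −113 and 7x − 6y = 89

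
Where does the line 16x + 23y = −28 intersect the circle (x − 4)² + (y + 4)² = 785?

(−19, 12) and (27, −20)

Substitute y = (−28 − 16x)/23:
785x² − 6280x − 402705 = 0  ⟹  x² − 8x − 513 = 0
x = 27 or x = −19, giving (27, −20) and (−19, 12).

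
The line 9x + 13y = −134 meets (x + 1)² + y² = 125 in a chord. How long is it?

5√10

The distance from (−1, 0) to the line is 125/√250, and r² = 125.
Half the chord is √(r² − d²) = √(125/2), so the full chord is 5√10.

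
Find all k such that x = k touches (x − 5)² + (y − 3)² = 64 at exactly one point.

k = −3 or k = 13

The line touches the circle iff its distance from (5, 3) is 8:
|1·5 + 0·3 − k| / √1 = 8
|k − (5)| = 8, so k = 13 or k = −3.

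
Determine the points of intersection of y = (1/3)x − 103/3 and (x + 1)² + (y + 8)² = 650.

Substitute y = (−103 + x)/3:
10x² − 140x + 400 = 0  ⟹  x² − 14x + 40 = 0
x = 10 or x = 4, giving (10, −31) and (4, −33).

(4, −33) and (10, −31)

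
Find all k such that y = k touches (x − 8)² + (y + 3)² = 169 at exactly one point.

For a tangent, require d(centre, line) = r = 13.
|0·8 + 1·(−3) − k| / √1 = 13
|k − (−3)| = 13, so k = 10 or k = −16.

k = −16 or k = 10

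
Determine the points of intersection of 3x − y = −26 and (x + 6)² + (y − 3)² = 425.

From the line, y = 3x + 26. Substituting:
10x² + 150x + 140 = 0  ⟹  x² + 15x + 14 = 0
x = −1 or x = −14, giving (−1, 23) and (−14, −16).

(−14, −16) and (−1, 23)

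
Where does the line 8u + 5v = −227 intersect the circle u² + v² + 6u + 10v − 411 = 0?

From the line, v = (−227 − 8u)/5. Substituting:
89u² + 3382u + 29904 = 0  ⟹  u² + 38u + 336 = 0
u = −14 or u = −24, giving (−14, −23) and (−24, −7).

(−24, −7) and (−14, −23)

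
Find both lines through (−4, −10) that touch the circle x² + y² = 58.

3x − 7y = 58 and 7x + 3y = −58

Write the tangent as mx − y + (−10 − m·(−4)) = 0 and set its distance from the centre to √58:
[m·(4) − (10)]² = 58(m² + 1)
21m² + 40m − 21 = 0, so m = 3/7 or m = −7/3.
With m = 3/7: 3x − 7y = 58. With m = −7/3: 7x + 3y = −58.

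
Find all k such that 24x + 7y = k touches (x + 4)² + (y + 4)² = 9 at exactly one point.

k = −199 or k = −49

For a tangent, require d(centre, line) = r = 3.
|24·(−4) + 7·(−4) − k| / √625 = 3
|k − (−124)| = 3·25, so k = −49 or k = −199.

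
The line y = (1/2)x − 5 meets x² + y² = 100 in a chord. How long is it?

The distance from (0, 0) to the line is 10/√5, and r² = 100.
Chord = 2√(r² − d²) = 2·√(80) = 8√5.

8√5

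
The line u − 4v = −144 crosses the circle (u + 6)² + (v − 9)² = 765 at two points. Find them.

(−24, 30) and (0, 36)

Substitute v = (144 + u)/4:
17u² + 408u = 0  ⟹  u² + 24u = 0
u = 0 or u = −24, giving (0, 36) and (−24, 30).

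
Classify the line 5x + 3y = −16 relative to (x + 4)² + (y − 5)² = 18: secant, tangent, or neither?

secant

Substituting the line into the circle gives 34x² + 382x + 943 = 0.
Discriminant = (382)² − 4·34·(943) = 17676 > 0.
Two real roots: the line is a secant.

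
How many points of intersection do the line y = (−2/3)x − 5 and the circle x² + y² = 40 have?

2

Substituting the line into the circle gives 13x² + 60x − 135 = 0.
Δ = 3600 − (−7020) = 10620.
Two real roots: the line is a secant.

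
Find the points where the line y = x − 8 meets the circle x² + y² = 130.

Substitute y = x − 8:
2x² − 16x − 66 = 0  ⟹  x² − 8x − 33 = 0
x = 11 or x = −3, giving (11, 3) and (−3, −11).

(−3, −11) and (11, 3)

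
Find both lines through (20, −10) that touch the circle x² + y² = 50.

Write the tangent as mx − y + (−10 − m·(20)) = 0 and set its distance from the centre to 5√2:
(−20m − (10))² = 50(m² + 1)
7m² + 8m + 1 = 0, so m = −1/7 or m = −1.
With m = −1/7: x + 7y = −50. With m = −1: x + y = 10.

x + 7y = −50 and x + y = 10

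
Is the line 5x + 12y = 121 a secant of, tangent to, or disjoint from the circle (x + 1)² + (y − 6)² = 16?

Substituting the line into the circle gives 169x² − 202x + 241 = 0.
Δ = 40804 − 162916 = −122112.
No real roots: the line does not meet the circle.

disjoint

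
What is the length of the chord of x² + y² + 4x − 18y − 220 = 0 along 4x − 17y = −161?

2√305

The distance from (−2, 9) to the line is 0/√305, and r² = 305.
Chord = 2√(r² − d²) = 2·√(305) = 2√305.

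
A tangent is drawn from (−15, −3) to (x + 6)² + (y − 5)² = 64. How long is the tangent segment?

Centre (−6, 5), r² = 64. |PO|² = (−9)² + (−8)² = 145.
The tangent meets the radius at right angles, so tangent² = |PO|² − r² = 145 − 64 = 81.

9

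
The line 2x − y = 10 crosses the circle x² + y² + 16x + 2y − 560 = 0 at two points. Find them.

(−8, −26) and (12, 14)

Express y = 2x − 10 and substitute into the circle:
5x² − 20x − 480 = 0  ⟹  x² − 4x − 96 = 0
x = 12 or x = −8, giving (12, 14) and (−8, −26).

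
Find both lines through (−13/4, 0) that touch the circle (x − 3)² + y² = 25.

4x − 3y = −13 and 4x + 3y = −13

A line y − (0) = m(x − (−13/4)) is tangent when its distance from (3, 0) is 5:
(25/4m − (0))² = 25(m² + 1)
9m² − 16 = 0, so m = 4/3 or m = −4/3.
Through (−13/4, 0) these give 4x − 3y = −13 and 4x + 3y = −13.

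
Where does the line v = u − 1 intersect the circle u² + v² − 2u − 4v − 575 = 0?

Express v = u − 1 and substitute into the circle:
2u² − 8u − 570 = 0  ⟹  u² − 4u − 285 = 0
u = 19 or u = −15, giving (19, 18) and (−15, −16).

(−15, −16) and (19, 18)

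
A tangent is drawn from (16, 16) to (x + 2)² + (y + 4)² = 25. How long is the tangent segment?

√699

The centre is (−2, −4) and r = 5. The square of the distance from P to the centre is 324 + 400 = 724.
By the tangent–radius right angle, tangent length = √(|PO|² − r²) = √699.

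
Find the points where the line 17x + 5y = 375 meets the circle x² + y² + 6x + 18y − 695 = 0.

(20, 7) and (25, −10)

Express y = (375 − 17x)/5 and substitute into the circle:
314x² − 14130x + 157000 = 0  ⟹  x² − 45x + 500 = 0
x = 25 or x = 20, giving (25, −10) and (20, 7).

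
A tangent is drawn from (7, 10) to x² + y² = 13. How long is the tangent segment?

Centre (0, 0), r² = 13. |PO|² = (7)² + (10)² = 149.
By the tangent–radius right angle, tangent length = √(|PO|² − r²) = √136 = 2√34.

2√34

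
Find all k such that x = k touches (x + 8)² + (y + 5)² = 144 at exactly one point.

k = −20 or k = 4

For a tangent, require d(centre, line) = r = 12.
|1·(−8) + 0·(−5) − k| / √1 = 12
|k − (−8)| = 12, so k = 4 or k = −20.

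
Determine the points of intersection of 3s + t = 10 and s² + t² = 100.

(0, 10) and (6, −8)

Substitute t = −3s + 10:
10s² − 60s = 0  ⟹  s² − 6s = 0
s = 6 or s = 0, giving (6, −8) and (0, 10).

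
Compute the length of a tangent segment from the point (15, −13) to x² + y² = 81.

With centre O = (0, 0), |OP|² = 394 and r² = 81.
By the tangent–radius right angle, tangent length = √(|PO|² − r²) = √313.

√313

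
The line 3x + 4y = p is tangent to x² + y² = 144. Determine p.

p = −60 or p = 60

For a tangent, require d(centre, line) = r = 12.
|3·0 + 4·0 − p| / √25 = 12
|p| = 12·5, so p = 60 or p = −60.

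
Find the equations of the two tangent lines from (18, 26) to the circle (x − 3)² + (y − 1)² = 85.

Let a tangent through (18, 26) have slope m. Its distance from (3, 1) must equal √85:
[m·(−15) − (−25)]² = 85(m² + 1)
14m² − 75m + 54 = 0, so m = 9/2 or m = 6/7.
Through (18, 26) these give 9x − 2y = 110 and 6x − 7y = −74.

9x − 2y = 110 and 6x − 7y = −74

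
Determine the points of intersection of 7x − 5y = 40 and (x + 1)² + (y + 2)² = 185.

From the line, y = (−40 + 7x)/5. Substituting:
74x² − 370x − 3700 = 0  ⟹  x² − 5x − 50 = 0
x = 10 or x = −5, giving (10, 6) and (−5, −15).

(−5, −15) and (10, 6)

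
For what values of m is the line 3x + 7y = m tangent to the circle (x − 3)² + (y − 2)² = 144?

The line touches the circle iff its distance from (3, 2) is 12:
|3·3 + 7·2 − m| / √58 = 12
|m − (23)| = 12√58.

m = 23 ± 12√58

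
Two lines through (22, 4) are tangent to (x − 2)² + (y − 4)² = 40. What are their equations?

x − 3y = 10 and x + 3y = 34

Write the tangent as mx − y + (4 − m·(22)) = 0 and set its distance from the centre to 2√10:
[m·(−20) − (0)]² = 40(m² + 1)
9m² − 1 = 0, so m = 1/3 or m = −1/3.
With m = 1/3: x − 3y = 10. With m = −1/3: x + 3y = 34.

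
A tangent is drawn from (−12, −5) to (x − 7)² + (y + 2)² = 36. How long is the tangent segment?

Centre (7, −2), r² = 36. |PO|² = (−19)² + (−3)² = 370.
Power of the point: PT² = |PO|² − r² = 334, so PT = √334.

√334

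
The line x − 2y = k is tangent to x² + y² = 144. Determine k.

k = ±12√5

The line touches the circle iff its distance from (0, 0) is 12:
|1·0 − 2·0 − k| / √5 = 12
|k| = 12√5.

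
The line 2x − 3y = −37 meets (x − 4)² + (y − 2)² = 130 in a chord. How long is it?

Centre (4, 2), r² = 130. Perpendicular distance d from centre to line = |39| / √13 = 39/√13.
Chord = 2√(r² − d²) = 2·√(13) = 2√13.

2√13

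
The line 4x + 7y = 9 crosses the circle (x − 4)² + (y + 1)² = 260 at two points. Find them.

(−10, 7) and (18, −9)

Express y = (9 − 4x)/7 and substitute into the circle:
65x² − 520x − 11700 = 0  ⟹  x² − 8x − 180 = 0
x = 18 or x = −10, giving (18, −9) and (−10, 7).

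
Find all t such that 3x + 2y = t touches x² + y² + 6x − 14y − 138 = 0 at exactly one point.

Tangency holds when the distance from the centre (−3, 7) to the line equals the radius 14:
|3·(−3) + 2·7 − t| / √13 = 14
|t − (5)| = 14√13.

t = 5 ± 14√13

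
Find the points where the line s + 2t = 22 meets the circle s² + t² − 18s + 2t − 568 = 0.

(−10, 16) and (34, −6)

From the line, t = (22 − s)/2. Substituting:
5s² − 120s − 1700 = 0  ⟹  s² − 24s − 340 = 0
s = 34 or s = −10, giving (34, −6) and (−10, 16).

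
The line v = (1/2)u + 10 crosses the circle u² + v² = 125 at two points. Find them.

(−10, 5) and (2, 11)

Express v = (20 + u)/2 and substitute into the circle:
5u² + 40u − 100 = 0  ⟹  u² + 8u − 20 = 0
u = 2 or u = −10, giving (2, 11) and (−10, 5).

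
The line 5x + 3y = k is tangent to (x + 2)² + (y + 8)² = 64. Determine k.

The line touches the circle iff its distance from (−2, −8) is 8:
|5·(−2) + 3·(−8) − k| / √34 = 8
|k − (−34)| = 8√34.

k = −34 ± 8√34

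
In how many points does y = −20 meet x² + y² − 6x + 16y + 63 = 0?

Centre (3, −8), r² = 10. Distance² from centre to line = (12)² = 144.
Since d² > r², the line lies outside the circle.

0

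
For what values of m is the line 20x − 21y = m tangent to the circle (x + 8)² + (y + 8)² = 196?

For a tangent, require d(centre, line) = r = 14.
|20·(−8) − 21·(−8) − m| / √841 = 14
|m − (8)| = 14·29, so m = 414 or m = −398.

m = −398 or m = 414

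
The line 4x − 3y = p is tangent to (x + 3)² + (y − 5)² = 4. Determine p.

p = −37 or p = −17

For a tangent, require d(centre, line) = r = 2.
|4·(−3) − 3·5 − p| / √25 = 2
|p − (−27)| = 2·5, so p = −17 or p = −37.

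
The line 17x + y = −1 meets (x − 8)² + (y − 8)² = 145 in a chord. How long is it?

√290

Substitute y = −17x − 1:
290x² + 290x = 0  ⟹  x² + x = 0
x = 0 or x = −1, giving (0, −1) and (−1, 16).
|(0, −1) − (−1, 16)| = √((1)² + (−17)²) = √290.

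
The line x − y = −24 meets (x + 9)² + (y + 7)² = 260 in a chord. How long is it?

Centre (−9, −7), r² = 260. Perpendicular distance d from centre to line = |22| / √2 = 22/√2.
Half the chord is √(r² − d²) = √(18), so the full chord is 6√2.

6√2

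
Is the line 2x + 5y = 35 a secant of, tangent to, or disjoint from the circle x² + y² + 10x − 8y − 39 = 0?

d² = (2·(−5) + 5·4 − (35))²/29 = 625/29; r² = 80.
Since d² < r², the line cuts the circle twice.

secant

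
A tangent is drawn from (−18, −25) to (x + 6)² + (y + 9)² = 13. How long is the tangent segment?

3√43

The centre is (−6, −9) and r = √13. The square of the distance from P to the centre is 144 + 256 = 400.
By the tangent–radius right angle, tangent length = √(|PO|² − r²) = √387 = 3√43.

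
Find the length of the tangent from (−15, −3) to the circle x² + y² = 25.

√209

Centre (0, 0), r² = 25. |PO|² = (−15)² + (−3)² = 234.
Power of the point: PT² = |PO|² − r² = 209, so PT = √209.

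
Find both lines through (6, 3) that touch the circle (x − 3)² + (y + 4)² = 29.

Let a tangent through (6, 3) have slope m. Its distance from (3, −4) must equal √29:
(−3m − (−7))² = 29(m² + 1)
10m² + 21m − 10 = 0, so m = −5/2 or m = 2/5.
Through (6, 3) these give 5x + 2y = 36 and 2x − 5y = −3.

5x + 2y = 36 and 2x − 5y = −3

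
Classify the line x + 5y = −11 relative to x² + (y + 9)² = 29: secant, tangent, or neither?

Substituting the line into the circle gives 26x² − 68x + 431 = 0.
Discriminant = (−68)² − 4·26·(431) = −40200 < 0.
No real roots: the line does not meet the circle.

neither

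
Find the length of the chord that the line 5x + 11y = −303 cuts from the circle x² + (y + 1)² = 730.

Centre (0, −1), r² = 730. Perpendicular distance d from centre to line = |292| / √146 = 292/√146.
Chord = 2√(r² − d²) = 2·√(146) = 2√146.

2√146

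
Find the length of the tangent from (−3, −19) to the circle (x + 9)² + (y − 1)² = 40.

6√11

Centre (−9, 1), r² = 40. |PO|² = (6)² + (−20)² = 436.
By the tangent–radius right angle, tangent length = √(|PO|² − r²) = √396 = 6√11.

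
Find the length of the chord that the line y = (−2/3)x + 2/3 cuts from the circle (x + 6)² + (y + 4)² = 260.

Express y = (2 − 2x)/3 and substitute into the circle:
13x² + 52x − 1820 = 0  ⟹  x² + 4x − 140 = 0
x = 10 or x = −14, giving (10, −6) and (−14, 10).
|(10, −6) − (−14, 10)| = √((24)² + (−16)²) = 8√13.

8√13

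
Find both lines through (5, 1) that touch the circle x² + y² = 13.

3x − 2y = 13 and 2x + 3y = 13

A line y − (1) = m(x − (5)) is tangent when its distance from (0, 0) is √13:
(−5m − (−1))² = 13(m² + 1)
6m² − 5m − 6 = 0, so m = 3/2 or m = −2/3.
With m = 3/2: 3x − 2y = 13. With m = −2/3: 2x + 3y = 13.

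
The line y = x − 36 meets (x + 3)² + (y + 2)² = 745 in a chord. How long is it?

11√2

Substitute y = x − 36:
2x² − 62x + 420 = 0  ⟹  x² − 31x + 210 = 0
x = 21 or x = 10, giving (21, −15) and (10, −26).
Chord length = distance between (21, −15) and (10, −26) = √242 = 11√2.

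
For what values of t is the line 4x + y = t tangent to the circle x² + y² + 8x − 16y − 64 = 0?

t = −8 ± 12√17

Tangency holds when the distance from the centre (−4, 8) to the line equals the radius 12:
|4·(−4) + 1·8 − t| / √17 = 12
|t − (−8)| = 12√17.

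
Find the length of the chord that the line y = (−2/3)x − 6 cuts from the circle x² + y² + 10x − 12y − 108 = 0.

The distance from (−5, 6) to the line is 26/√13, and r² = 169.
Chord = 2√(r² − d²) = 2·√(117) = 6√13.

6√13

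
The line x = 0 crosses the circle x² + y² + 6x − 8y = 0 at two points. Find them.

The line gives x = 0. Substituting into the circle:
y² − 8y = 0
y = 8 or y = 0, giving (0, 8) and (0, 0).

(0, 0) and (0, 8)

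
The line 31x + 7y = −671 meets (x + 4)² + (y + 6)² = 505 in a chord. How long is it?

Express y = (−671 − 31x)/7 and substitute into the circle:
1010x² + 39390x + 371680 = 0  ⟹  x² + 39x + 368 = 0
x = −16 or x = −23, giving (−16, −25) and (−23, 6).
|(−16, −25) − (−23, 6)| = √((7)² + (−31)²) = √1010.

√1010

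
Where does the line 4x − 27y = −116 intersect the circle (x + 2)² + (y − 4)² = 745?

(−29, 0) and (25, 8)

From the line, y = (116 + 4x)/27. Substituting:
745x² + 2980x − 540125 = 0  ⟹  x² + 4x − 725 = 0
x = 25 or x = −29, giving (25, 8) and (−29, 0).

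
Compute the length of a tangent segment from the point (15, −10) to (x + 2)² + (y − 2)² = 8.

The centre is (−2, 2) and r = 2√2. The square of the distance from P to the centre is 289 + 144 = 433.
The tangent meets the radius at right angles, so tangent² = |PO|² − r² = 433 − 8 = 425.

5√17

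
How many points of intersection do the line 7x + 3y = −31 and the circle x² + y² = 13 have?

0

Centre (0, 0), r² = 13. Distance² from centre to line = (31)²/58 = 961/58.
Since d² > r², the line lies outside the circle.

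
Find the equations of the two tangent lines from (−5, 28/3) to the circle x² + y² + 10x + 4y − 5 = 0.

5x − 3y = −53 and 5x + 3y = 3

Write the tangent as mx − y + (28/3 − m·(−5)) = 0 and set its distance from the centre to √34:
[m·(0) − (−34/3)]² = 34(m² + 1)
9m² − 25 = 0, so m = 5/3 or m = −5/3.
Through (−5, 28/3) these give 5x − 3y = −53 and 5x + 3y = 3.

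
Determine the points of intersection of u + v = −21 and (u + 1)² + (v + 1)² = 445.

(−22, 1) and (1, −22)

Substitute v = −u − 21:
2u² + 42u − 44 = 0  ⟹  u² + 21u − 22 = 0
u = 1 or u = −22, giving (1, −22) and (−22, 1).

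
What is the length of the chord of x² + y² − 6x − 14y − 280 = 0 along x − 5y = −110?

Centre (3, 7), r² = 338. Perpendicular distance d from centre to line = |78| / √26 = 78/√26.
Half the chord is √(r² − d²) = √(104), so the full chord is 4√26.

4√26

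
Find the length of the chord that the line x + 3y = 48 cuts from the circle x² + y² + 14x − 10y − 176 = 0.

6√10

Express y = (48 − x)/3 and substitute into the circle:
10x² + 60x − 720 = 0  ⟹  x² + 6x − 72 = 0
x = 6 or x = −12, giving (6, 14) and (−12, 20).
|(6, 14) − (−12, 20)| = √((18)² + (−6)²) = 6√10.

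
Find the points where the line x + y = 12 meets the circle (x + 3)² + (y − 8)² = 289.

From the line, y = −x + 12. Substituting:
2x² − 2x − 264 = 0  ⟹  x² − x − 132 = 0
x = 12 or x = −11, giving (12, 0) and (−11, 23).

(−11, 23) and (12, 0)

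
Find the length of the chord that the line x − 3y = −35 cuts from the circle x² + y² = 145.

Centre (0, 0), r² = 145. Perpendicular distance d from centre to line = |35| / √10 = 35/√10.
Half the chord is √(r² − d²) = √(45/2), so the full chord is 3√10.

3√10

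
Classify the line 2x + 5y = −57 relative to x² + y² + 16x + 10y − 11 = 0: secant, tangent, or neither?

Substituting the line into the circle gives 29x² + 528x + 124 = 0.
Discriminant = (528)² − 4·29·(124) = 264400 > 0.
Two real roots: the line is a secant.

secant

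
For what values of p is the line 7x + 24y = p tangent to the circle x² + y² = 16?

p = −100 or p = 100

For a tangent, require d(centre, line) = r = 4.
|7·0 + 24·0 − p| / √625 = 4
|p| = 4·25, so p = 100 or p = −100.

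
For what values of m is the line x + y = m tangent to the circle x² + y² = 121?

m = ±11√2

Tangency holds when the distance from the centre (0, 0) to the line equals the radius 11:
|1·0 + 1·0 − m| / √2 = 11
|m| = 11√2.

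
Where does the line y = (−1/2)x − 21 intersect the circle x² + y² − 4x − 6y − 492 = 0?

(−10, −16) and (−6, −18)

From the line, y = (−42 − x)/2. Substituting:
5x² + 80x + 300 = 0  ⟹  x² + 16x + 60 = 0
x = −6 or x = −10, giving (−6, −18) and (−10, −16).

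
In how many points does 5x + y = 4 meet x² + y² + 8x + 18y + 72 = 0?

d² = (5·(−4) + 1·(−9) − (4))²/26 = 1089/26; r² = 25.
Since d² > r², the line lies outside the circle.

0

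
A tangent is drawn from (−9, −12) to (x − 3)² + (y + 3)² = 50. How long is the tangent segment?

With centre O = (3, −3), |OP|² = 225 and r² = 50.
Power of the point: PT² = |PO|² − r² = 175, so PT = 5√7.

5√7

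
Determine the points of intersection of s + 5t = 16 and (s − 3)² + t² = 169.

(−9, 5) and (16, 0)

Substitute t = (16 − s)/5:
26s² − 182s − 3744 = 0  ⟹  s² − 7s − 144 = 0
s = 16 or s = −9, giving (16, 0) and (−9, 5).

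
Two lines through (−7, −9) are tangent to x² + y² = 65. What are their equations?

Let a tangent through (−7, −9) have slope m. Its distance from (0, 0) must equal √65:
(7m − (9))² = 65(m² + 1)
8m² + 63m − 8 = 0, so m = −8 or m = 1/8.
With m = −8: 8x + y = −65. With m = 1/8: x − 8y = 65.

8x + y = −65 and x − 8y = 65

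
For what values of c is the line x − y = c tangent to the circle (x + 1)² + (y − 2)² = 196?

c = −3 ± 14√2

The line touches the circle iff its distance from (−1, 2) is 14:
|1·(−1) − 1·2 − c| / √2 = 14
|c − (−3)| = 14√2.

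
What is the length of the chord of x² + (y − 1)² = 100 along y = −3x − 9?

6√10

Centre (0, 1), r² = 100. Perpendicular distance d from centre to line = |10| / √10 = 10/√10.
Chord = 2√(r² − d²) = 2·√(90) = 6√10.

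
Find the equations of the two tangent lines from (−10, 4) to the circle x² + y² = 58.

A line y − (4) = m(x − (−10)) is tangent when its distance from (0, 0) is √58:
(10m − (−4))² = 58(m² + 1)
21m² + 40m − 21 = 0, so m = 3/7 or m = −7/3.
Through (−10, 4) these give 3x − 7y = −58 and 7x + 3y = −58.

3x − 7y = −58 and 7x + 3y = −58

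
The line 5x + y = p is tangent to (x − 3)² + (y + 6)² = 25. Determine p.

p = 9 ± 5√26

The line touches the circle iff its distance from (3, −6) is 5:
|5·3 + 1·(−6) − p| / √26 = 5
|p − (9)| = 5√26.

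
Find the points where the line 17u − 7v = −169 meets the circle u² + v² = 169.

Express v = (169 + 17u)/7 and substitute into the circle:
338u² + 5746u + 20280 = 0  ⟹  u² + 17u + 60 = 0
u = −5 or u = −12, giving (−5, 12) and (−12, −5).

(−12, −5) and (−5, 12)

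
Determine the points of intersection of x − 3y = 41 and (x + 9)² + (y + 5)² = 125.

Substitute y = (−41 + x)/3:
10x² + 110x + 280 = 0  ⟹  x² + 11x + 28 = 0
x = −4 or x = −7, giving (−4, −15) and (−7, −16).

(−7, −16) and (−4, −15)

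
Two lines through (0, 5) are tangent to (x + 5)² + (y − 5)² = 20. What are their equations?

2x + y = 5 and 2x − y = −5

Let a tangent through (0, 5) have slope m. Its distance from (−5, 5) must equal 2√5:
[m·(−5) − (0)]² = 20(m² + 1)
m² − 4 = 0, so m = −2 or m = 2.
Through (0, 5) these give 2x + y = 5 and 2x − y = −5.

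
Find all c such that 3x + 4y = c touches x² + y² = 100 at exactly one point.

c = −50 or c = 50

For a tangent, require d(centre, line) = r = 10.
|3·0 + 4·0 − c| / √25 = 10
|c| = 10·5, so c = 50 or c = −50.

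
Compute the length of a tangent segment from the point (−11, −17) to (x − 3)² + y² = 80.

With centre O = (3, 0), |OP|² = 485 and r² = 80.
The tangent meets the radius at right angles, so tangent² = |PO|² − r² = 485 − 80 = 405.

9√5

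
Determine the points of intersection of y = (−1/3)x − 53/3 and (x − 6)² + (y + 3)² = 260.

(−2, −17) and (4, −19)

Substitute y = (−53 − x)/3:
10x² − 20x − 80 = 0  ⟹  x² − 2x − 8 = 0
x = 4 or x = −2, giving (4, −19) and (−2, −17).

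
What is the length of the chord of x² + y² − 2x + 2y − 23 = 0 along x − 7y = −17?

The distance from (1, −1) to the line is 25/√50, and r² = 25.
Half the chord is √(r² − d²) = √(25/2), so the full chord is 5√2.

5√2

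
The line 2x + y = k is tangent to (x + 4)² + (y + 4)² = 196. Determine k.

The line touches the circle iff its distance from (−4, −4) is 14:
|2·(−4) + 1·(−4) − k| / √5 = 14
|k − (−12)| = 14√5.

k = −12 ± 14√5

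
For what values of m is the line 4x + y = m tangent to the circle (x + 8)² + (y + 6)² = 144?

m = −38 ± 12√17

Tangency holds when the distance from the centre (−8, −6) to the line equals the radius 12:
|4·(−8) + 1·(−6) − m| / √17 = 12
|m − (−38)| = 12√17.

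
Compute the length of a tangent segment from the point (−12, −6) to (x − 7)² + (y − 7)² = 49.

√481

The centre is (7, 7) and r = 7. The square of the distance from P to the centre is 361 + 169 = 530.
Power of the point: PT² = |PO|² − r² = 481, so PT = √481.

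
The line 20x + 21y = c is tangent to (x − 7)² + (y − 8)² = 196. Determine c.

For a tangent, require d(centre, line) = r = 14.
|20·7 + 21·8 − c| / √841 = 14
|c − (308)| = 14·29, so c = 714 or c = −98.

c = −98 or c = 714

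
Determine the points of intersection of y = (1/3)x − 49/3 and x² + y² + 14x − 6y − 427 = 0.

From the line, y = (−49 + x)/3. Substituting:
10x² + 10x − 560 = 0  ⟹  x² + x − 56 = 0
x = 7 or x = −8, giving (7, −14) and (−8, −19).

(−8, −19) and (7, −14)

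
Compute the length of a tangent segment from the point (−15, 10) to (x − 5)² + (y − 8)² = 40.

The centre is (5, 8) and r = 2√10. The square of the distance from P to the centre is 400 + 4 = 404.
Power of the point: PT² = |PO|² − r² = 364, so PT = 2√91.

2√91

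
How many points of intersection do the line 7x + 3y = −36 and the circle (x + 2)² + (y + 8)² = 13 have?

2

Substituting the line into the circle gives 58x² + 204x + 63 = 0.
Discriminant = (204)² − 4·58·(63) = 27000 > 0.
Two real roots: the line is a secant.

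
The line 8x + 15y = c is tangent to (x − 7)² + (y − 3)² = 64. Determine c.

c = −35 or c = 237

For a tangent, require d(centre, line) = r = 8.
|8·7 + 15·3 − c| / √289 = 8
|c − (101)| = 8·17, so c = 237 or c = −35.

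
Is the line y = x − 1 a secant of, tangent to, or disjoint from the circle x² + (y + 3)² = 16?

Centre (0, −3), r² = 16. Distance² from centre to line = (2)²/2 = 2.
Since d² < r², the line cuts the circle twice.

secant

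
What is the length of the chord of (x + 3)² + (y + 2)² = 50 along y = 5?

2

The distance from (−3, −2) to the line is 7, and r² = 50.
Chord = 2√(r² − d²) = 2·√(1) = 2.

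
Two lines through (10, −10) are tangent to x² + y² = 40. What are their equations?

A line y − (−10) = m(x − (10)) is tangent when its distance from (0, 0) is 2√10:
[m·(−10) − (10)]² = 40(m² + 1)
3m² + 10m + 3 = 0, so m = −1/3 or m = −3.
Through (10, −10) these give x + 3y = −20 and 3x + y = 20.

x + 3y = −20 and 3x + y = 20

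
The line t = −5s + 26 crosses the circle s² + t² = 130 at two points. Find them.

Substitute t = −5s + 26:
26s² − 260s + 546 = 0  ⟹  s² − 10s + 21 = 0
s = 7 or s = 3, giving (7, −9) and (3, 11).

(3, 11) and (7, −9)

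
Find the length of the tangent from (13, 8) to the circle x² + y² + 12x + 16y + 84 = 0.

With centre O = (−6, −8), |OP|² = 617 and r² = 16.
Power of the point: PT² = |PO|² − r² = 601, so PT = √601.

√601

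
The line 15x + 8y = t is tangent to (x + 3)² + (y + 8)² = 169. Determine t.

Tangency holds when the distance from the centre (−3, −8) to the line equals the radius 13:
|15·(−3) + 8·(−8) − t| / √289 = 13
|t − (−109)| = 13·17, so t = 112 or t = −330.

t = −330 or t = 112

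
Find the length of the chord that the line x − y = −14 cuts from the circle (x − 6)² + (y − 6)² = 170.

12√2

Substitute y = x + 14:
2x² + 4x − 70 = 0  ⟹  x² + 2x − 35 = 0
x = 5 or x = −7, giving (5, 19) and (−7, 7).
Chord length = distance between (5, 19) and (−7, 7) = √288 = 12√2.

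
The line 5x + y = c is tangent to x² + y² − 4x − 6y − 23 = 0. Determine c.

For a tangent, require d(centre, line) = r = 6.
|5·2 + 1·3 − c| / √26 = 6
|c − (13)| = 6√26.

c = 13 ± 6√26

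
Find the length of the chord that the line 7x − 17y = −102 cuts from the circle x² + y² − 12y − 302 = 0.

The distance from (0, 6) to the line is 0/√338, and r² = 338.
Half the chord is √(r² − d²) = √(338), so the full chord is 26√2.

26√2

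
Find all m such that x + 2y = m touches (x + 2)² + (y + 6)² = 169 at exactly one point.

Tangency holds when the distance from the centre (−2, −6) to the line equals the radius 13:
|1·(−2) + 2·(−6) − m| / √5 = 13
|m − (−14)| = 13√5.

m = −14 ± 13√5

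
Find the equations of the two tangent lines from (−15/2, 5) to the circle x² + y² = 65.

8x − y = −65 and 4x − 7y = −65

Write the tangent as mx − y + (5 − m·(−15/2)) = 0 and set its distance from the centre to √65:
(15/2m − (−5))² = 65(m² + 1)
7m² − 60m + 32 = 0, so m = 8 or m = 4/7.
With m = 8: 8x − y = −65. With m = 4/7: 4x − 7y = −65.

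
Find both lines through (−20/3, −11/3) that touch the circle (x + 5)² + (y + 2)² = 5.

Let a tangent through (−20/3, −11/3) have slope m. Its distance from (−5, −2) must equal √5:
(5/3m − (5/3))² = 5(m² + 1)
2m² + 5m + 2 = 0, so m = −2 or m = −1/2.
With m = −2: 2x + y = −17. With m = −1/2: x + 2y = −14.

2x + y = −17 and x + 2y = −14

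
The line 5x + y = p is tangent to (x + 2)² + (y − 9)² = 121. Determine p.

For a tangent, require d(centre, line) = r = 11.
|5·(−2) + 1·9 − p| / √26 = 11
|p − (−1)| = 11√26.

p = −1 ± 11√26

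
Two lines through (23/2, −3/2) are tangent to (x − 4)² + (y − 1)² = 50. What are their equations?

x − y = 13 and 7x + y = 79

A line y − (−3/2) = m(x − (23/2)) is tangent when its distance from (4, 1) is 5√2:
(−15/2m − (5/2))² = 50(m² + 1)
m² + 6m − 7 = 0, so m = 1 or m = −7.
With m = 1: x − y = 13. With m = −7: 7x + y = 79.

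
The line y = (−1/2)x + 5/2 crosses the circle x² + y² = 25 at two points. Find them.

From the line, y = (5 − x)/2. Substituting:
5x² − 10x − 75 = 0  ⟹  x² − 2x − 15 = 0
x = 5 or x = −3, giving (5, 0) and (−3, 4).

(−3, 4) and (5, 0)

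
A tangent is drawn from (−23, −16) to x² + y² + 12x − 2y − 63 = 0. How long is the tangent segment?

√478

The centre is (−6, 1) and r = 10. The square of the distance from P to the centre is 289 + 289 = 578.
Power of the point: PT² = |PO|² − r² = 478, so PT = √478.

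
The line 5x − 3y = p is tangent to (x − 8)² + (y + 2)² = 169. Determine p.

Tangency holds when the distance from the centre (8, −2) to the line equals the radius 13:
|5·8 − 3·(−2) − p| / √34 = 13
|p − (46)| = 13√34.

p = 46 ± 13√34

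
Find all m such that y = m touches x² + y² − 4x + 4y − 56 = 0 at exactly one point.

Tangency holds when the distance from the centre (2, −2) to the line equals the radius 8:
|0·2 + 1·(−2) − m| / √1 = 8
|m − (−2)| = 8, so m = 6 or m = −10.

m = −10 or m = 6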